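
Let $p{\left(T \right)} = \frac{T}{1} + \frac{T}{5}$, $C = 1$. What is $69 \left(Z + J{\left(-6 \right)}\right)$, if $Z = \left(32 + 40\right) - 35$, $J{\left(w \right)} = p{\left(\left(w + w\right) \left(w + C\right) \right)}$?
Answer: $7521$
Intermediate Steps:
$p{\left(T \right)} = \frac{6 T}{5}$ ($p{\left(T \right)} = T 1 + T \frac{1}{5} = T + \frac{T}{5} = \frac{6 T}{5}$)
$J{\left(w \right)} = \frac{12 w \left(1 + w\right)}{5}$ ($J{\left(w \right)} = \frac{6 \left(w + w\right) \left(w + 1\right)}{5} = \frac{6 \cdot 2 w \left(1 + w\right)}{5} = \frac{12 w \left(1 + w\right)}{5}$)
$Z = 37$ ($Z = 72 - 35 = 37$)
$69 \left(Z + J{\left(-6 \right)}\right) = 69 \left(37 + \frac{12}{5} \left(-6\right) \left(1 - 6\right)\right) = 69 \left(37 + \frac{12}{5} \left(-6\right) \left(-5\right)\right) = 69 \left(37 + 72\right) = 69 \cdot 109 = 7521$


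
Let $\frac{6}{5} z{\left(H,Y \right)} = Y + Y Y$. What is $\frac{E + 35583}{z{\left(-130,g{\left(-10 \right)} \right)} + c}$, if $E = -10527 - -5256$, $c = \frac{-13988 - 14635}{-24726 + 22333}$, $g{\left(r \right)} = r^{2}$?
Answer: $\frac{217609848}{60509119} \approx 3.5963$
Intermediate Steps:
$c = \frac{28623}{2393}$ ($c = - \frac{28623}{-2393} = \left(-28623\right) \left(- \frac{1}{2393}\right) = \frac{28623}{2393} \approx 11.961$)
$z{\left(H,Y \right)} = \frac{5 Y}{6} + \frac{5 Y^{2}}{6}$ ($z{\left(H,Y \right)} = \frac{5 \left(Y + Y Y\right)}{6} = \frac{5 \left(Y + Y^{2}\right)}{6} = \frac{5 Y}{6} + \frac{5 Y^{2}}{6}$)
$E = -5271$ ($E = -10527 + 5256 = -5271$)
$\frac{E + 35583}{z{\left(-130,g{\left(-10 \right)} \right)} + c} = \frac{-5271 + 35583}{\frac{5 \left(-10\right)^{2} \left(1 + \left(-10\right)^{2}\right)}{6} + \frac{28623}{2393}} = \frac{30312}{\frac{5}{6} \cdot 100 \left(1 + 100\right) + \frac{28623}{2393}} = \frac{30312}{\frac{5}{6} \cdot 100 \cdot 101 + \frac{28623}{2393}} = \frac{30312}{\frac{25250}{3} + \frac{28623}{2393}} = \frac{30312}{\frac{60509119}{7179}} = 30312 \cdot \frac{7179}{60509119} = \frac{217609848}{60509119}$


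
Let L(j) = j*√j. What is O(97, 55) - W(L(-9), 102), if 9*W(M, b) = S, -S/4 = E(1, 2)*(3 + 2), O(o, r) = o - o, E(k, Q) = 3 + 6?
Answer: 20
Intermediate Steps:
L(j) = j^(3/2)
E(k, Q) = 9
O(o, r) = 0
S = -180 (S = -36*(3 + 2) = -36*5 = -4*45 = -180)
W(M, b) = -20 (W(M, b) = (⅑)*(-180) = -20)
O(97, 55) - W(L(-9), 102) = 0 - 1*(-20) = 0 + 20 = 20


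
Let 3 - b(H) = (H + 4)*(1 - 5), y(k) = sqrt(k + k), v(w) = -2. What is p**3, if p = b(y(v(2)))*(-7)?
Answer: -1101373 - 2796136*I ≈ -1.1014e+6 - 2.7961e+6*I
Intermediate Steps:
y(k) = sqrt(2)*sqrt(k) (y(k) = sqrt(2*k) = sqrt(2)*sqrt(k))
b(H) = 19 + 4*H (b(H) = 3 - (H + 4)*(1 - 5) = 3 - (4 + H)*(-4) = 3 - (-16 - 4*H) = 3 + (16 + 4*H) = 19 + 4*H)
p = -133 - 56*I (p = (19 + 4*(sqrt(2)*sqrt(-2)))*(-7) = (19 + 4*(sqrt(2)*(I*sqrt(2))))*(-7) = (19 + 4*(2*I))*(-7) = (19 + 8*I)*(-7) = -133 - 56*I ≈ -133.0 - 56.0*I)
p**3 = (-133 - 56*I)**3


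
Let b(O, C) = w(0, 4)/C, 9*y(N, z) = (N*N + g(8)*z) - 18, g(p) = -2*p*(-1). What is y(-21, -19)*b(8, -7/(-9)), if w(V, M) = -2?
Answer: -34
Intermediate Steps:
g(p) = 2*p
y(N, z) = -2 + N²/9 + 16*z/9 (y(N, z) = ((N*N + (2*8)*z) - 18)/9 = ((N² + 16*z) - 18)/9 = (-18 + N² + 16*z)/9 = -2 + N²/9 + 16*z/9)
b(O, C) = -2/C
y(-21, -19)*b(8, -7/(-9)) = (-2 + (⅑)*(-21)² + (16/9)*(-19))*(-2/((-7/(-9)))) = (-2 + (⅑)*441 - 304/9)*(-2/((-7*(-⅑)))) = (-2 + 49 - 304/9)*(-2/7/9) = 119*(-2*9/7)/9 = (119/9)*(-18/7) = -34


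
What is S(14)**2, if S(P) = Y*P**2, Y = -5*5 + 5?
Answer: 15366400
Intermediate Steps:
Y = -20 (Y = -25 + 5 = -20)
S(P) = -20*P**2
S(14)**2 = (-20*14**2)**2 = (-20*196)**2 = (-3920)**2 = 15366400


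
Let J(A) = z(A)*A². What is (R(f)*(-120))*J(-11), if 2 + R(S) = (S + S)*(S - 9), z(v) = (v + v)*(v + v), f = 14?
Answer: -969819840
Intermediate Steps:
z(v) = 4*v² (z(v) = (2*v)*(2*v) = 4*v²)
J(A) = 4*A⁴ (J(A) = (4*A²)*A² = 4*A⁴)
R(S) = -2 + 2*S*(-9 + S) (R(S) = -2 + (S + S)*(S - 9) = -2 + (2*S)*(-9 + S) = -2 + 2*S*(-9 + S))
(R(f)*(-120))*J(-11) = ((-2 - 18*14 + 2*14²)*(-120))*(4*(-11)⁴) = ((-2 - 252 + 2*196)*(-120))*(4*14641) = ((-2 - 252 + 392)*(-120))*58564 = (138*(-120))*58564 = -16560*58564 = -969819840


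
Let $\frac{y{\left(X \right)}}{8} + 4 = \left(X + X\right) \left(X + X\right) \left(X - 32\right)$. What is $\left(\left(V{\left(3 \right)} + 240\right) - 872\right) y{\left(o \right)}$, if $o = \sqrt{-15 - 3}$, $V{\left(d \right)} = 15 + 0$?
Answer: $-11352800 + 1066176 i \sqrt{2} \approx -1.1353 \cdot 10^{7} + 1.5078 \cdot 10^{6} i$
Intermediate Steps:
$V{\left(d \right)} = 15$
$o = 3 i \sqrt{2}$ ($o = \sqrt{-18} = 3 i \sqrt{2} \approx 4.2426 i$)
$y{\left(X \right)} = -32 + 32 X^{2} \left(-32 + X\right)$ ($y{\left(X \right)} = -32 + 8 \left(X + X\right) \left(X + X\right) \left(X - 32\right) = -32 + 8 \cdot 2 X 2 X \left(-32 + X\right) = -32 + 8 \cdot 4 X^{2} \left(-32 + X\right) = -32 + 32 X^{2} \left(-32 + X\right)$)
$\left(\left(V{\left(3 \right)} + 240\right) - 872\right) y{\left(o \right)} = \left(\left(15 + 240\right) - 872\right) \left(-32 - 1024 \left(3 i \sqrt{2}\right)^{2} + 32 \left(3 i \sqrt{2}\right)^{3}\right) = \left(255 - 872\right) \left(-32 - -18432 + 32 \left(- 54 i \sqrt{2}\right)\right) = - 617 \left(-32 + 18432 - 1728 i \sqrt{2}\right) = - 617 \left(18400 - 1728 i \sqrt{2}\right) = -11352800 + 1066176 i \sqrt{2}$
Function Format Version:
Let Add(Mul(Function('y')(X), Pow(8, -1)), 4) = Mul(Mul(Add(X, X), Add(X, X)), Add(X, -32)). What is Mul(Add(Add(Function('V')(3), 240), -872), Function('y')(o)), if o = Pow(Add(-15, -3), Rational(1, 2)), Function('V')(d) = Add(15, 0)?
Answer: Add(-11352800, Mul(1066176, I, Pow(2, Rational(1, 2)))) ≈ Add(-1.1353e+7, Mul(1.5078e+6, I))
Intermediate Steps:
Function('V')(d) = 15
o = Mul(3, I, Pow(2, Rational(1, 2))) (o = Pow(-18, Rational(1, 2)) = Mul(3, I, Pow(2, Rational(1, 2))) ≈ Mul(4.2426, I))
Function('y')(X) = Add(-32, Mul(32, Pow(X, 2), Add(-32, X))) (Function('y')(X) = Add(-32, Mul(8, Mul(Mul(Add(X, X), Add(X, X)), Add(X, -32)))) = Add(-32, Mul(8, Mul(Mul(Mul(2, X), Mul(2, X)), Add(-32, X)))) = Add(-32, Mul(8, Mul(Mul(4, Pow(X, 2)), Add(-32, X)))) = Add(-32, Mul(8, Mul(4, Pow(X, 2), Add(-32, X)))) = Add(-32, Mul(32, Pow(X, 2), Add(-32, X))))
Mul(Add(Add(Function('V')(3), 240), -872), Function('y')(o)) = Mul(Add(Add(15, 240), -872), Add(-32, Mul(-1024, Pow(Mul(3, I, Pow(2, Rational(1, 2))), 2)), Mul(32, Pow(Mul(3, I, Pow(2, Rational(1, 2))), 3)))) = Mul(Add(255, -872), Add(-32, Mul(-1024, -18), Mul(32, Mul(-54, I, Pow(2, Rational(1, 2)))))) = Mul(-617, Add(-32, 18432, Mul(-1728, I, Pow(2, Rational(1, 2))))) = Mul(-617, Add(18400, Mul(-1728, I, Pow(2, Rational(1, 2))))) = Add(-11352800, Mul(1066176, I, Pow(2, Rational(1, 2))))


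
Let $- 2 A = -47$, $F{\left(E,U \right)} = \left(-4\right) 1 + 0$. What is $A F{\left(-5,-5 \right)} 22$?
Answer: $-2068$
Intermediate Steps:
$F{\left(E,U \right)} = -4$ ($F{\left(E,U \right)} = -4 + 0 = -4$)
$A = \frac{47}{2}$ ($A = \left(- \frac{1}{2}\right) \left(-47\right) = \frac{47}{2} \approx 23.5$)
$A F{\left(-5,-5 \right)} 22 = \frac{47 \left(\left(-4\right) 22\right)}{2} = \frac{47}{2} \left(-88\right) = -2068$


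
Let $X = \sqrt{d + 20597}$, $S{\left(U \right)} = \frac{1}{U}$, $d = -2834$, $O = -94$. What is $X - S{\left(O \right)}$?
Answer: $\frac{1}{94} + \sqrt{17763} \approx 133.29$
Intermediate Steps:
$X = \sqrt{17763}$ ($X = \sqrt{-2834 + 20597} = \sqrt{17763} \approx 133.28$)
$X - S{\left(O \right)} = \sqrt{17763} - \frac{1}{-94} = \sqrt{17763} - - \frac{1}{94} = \sqrt{17763} + \frac{1}{94} = \frac{1}{94} + \sqrt{17763}$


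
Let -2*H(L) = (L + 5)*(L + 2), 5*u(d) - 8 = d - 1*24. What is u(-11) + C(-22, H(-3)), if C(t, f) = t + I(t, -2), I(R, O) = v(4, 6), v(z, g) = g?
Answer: -107/5 ≈ -21.400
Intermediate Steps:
u(d) = -16/5 + d/5 (u(d) = 8/5 + (d - 1*24)/5 = 8/5 + (d - 24)/5 = 8/5 + (-24 + d)/5 = 8/5 + (-24/5 + d/5) = -16/5 + d/5)
I(R, O) = 6
H(L) = -(2 + L)*(5 + L)/2 (H(L) = -(L + 5)*(L + 2)/2 = -(5 + L)*(2 + L)/2 = -(2 + L)*(5 + L)/2)
C(t, f) = 6 + t (C(t, f) = t + 6 = 6 + t)
u(-11) + C(-22, H(-3)) = (-16/5 + (1/5)*(-11)) + (6 - 22) = (-16/5 - 11/5) - 16 = -27/5 - 16 = -107/5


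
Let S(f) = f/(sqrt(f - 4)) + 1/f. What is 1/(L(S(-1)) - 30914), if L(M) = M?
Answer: -154575/4778686126 - I*sqrt(5)/4778686126 ≈ -3.2347e-5 - 4.6793e-10*I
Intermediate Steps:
S(f) = 1/f + f/sqrt(-4 + f) (S(f) = f/(sqrt(-4 + f)) + 1/f = f/sqrt(-4 + f) + 1/f = 1/f + f/sqrt(-4 + f))
1/(L(S(-1)) - 30914) = 1/((1/(-1) - 1/sqrt(-4 - 1)) - 30914) = 1/((-1 - 1/sqrt(-5)) - 30914) = 1/((-1 - (-1)*I*sqrt(5)/5) - 30914) = 1/((-1 + I*sqrt(5)/5) - 30914) = 1/(-30915 + I*sqrt(5)/5)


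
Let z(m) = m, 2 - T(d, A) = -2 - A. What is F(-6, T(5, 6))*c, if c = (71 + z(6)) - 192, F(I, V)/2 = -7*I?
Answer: -9660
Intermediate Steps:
T(d, A) = 4 + A (T(d, A) = 2 - (-2 - A) = 2 + (2 + A) = 4 + A)
F(I, V) = -14*I (F(I, V) = 2*(-7*I) = -14*I)
c = -115 (c = (71 + 6) - 192 = 77 - 192 = -115)
F(-6, T(5, 6))*c = -14*(-6)*(-115) = 84*(-115) = -9660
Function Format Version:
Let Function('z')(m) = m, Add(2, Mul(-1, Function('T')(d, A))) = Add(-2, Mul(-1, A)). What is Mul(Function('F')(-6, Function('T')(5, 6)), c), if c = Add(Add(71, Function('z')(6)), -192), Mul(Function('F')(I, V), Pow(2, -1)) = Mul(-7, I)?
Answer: -9660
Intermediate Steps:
Function('T')(d, A) = Add(4, A) (Function('T')(d, A) = Add(2, Mul(-1, Add(-2, Mul(-1, A)))) = Add(2, Add(2, A)) = Add(4, A))
Function('F')(I, V) = Mul(-14, I) (Function('F')(I, V) = Mul(2, Mul(-7, I)) = Mul(-14, I))
c = -115 (c = Add(Add(71, 6), -192) = Add(77, -192) = -115)
Mul(Function('F')(-6, Function('T')(5, 6)), c) = Mul(Mul(-14, -6), -115) = Mul(84, -115) = -9660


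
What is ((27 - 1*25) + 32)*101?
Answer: 3434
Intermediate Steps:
((27 - 1*25) + 32)*101 = ((27 - 25) + 32)*101 = (2 + 32)*101 = 34*101 = 3434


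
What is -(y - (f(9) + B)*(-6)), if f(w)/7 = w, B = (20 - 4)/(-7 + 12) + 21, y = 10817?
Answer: -56701/5 ≈ -11340.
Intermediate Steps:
B = 121/5 (B = 16/5 + 21 = 121/5 ≈ 24.200)
f(w) = 7*w
-(y - (f(9) + B)*(-6)) = -(10817 - (7*9 + 121/5)*(-6)) = -(10817 - (63 + 121/5)*(-6)) = -(10817 - 436*(-6)/5) = -(10817 - 1*(-2616/5)) = -(10817 + 2616/5) = -1*56701/5 = -56701/5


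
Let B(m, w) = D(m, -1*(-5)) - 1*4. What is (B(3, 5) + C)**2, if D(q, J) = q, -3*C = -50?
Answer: 2209/9 ≈ 245.44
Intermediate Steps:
C = 50/3 (C = -1/3*(-50) = 50/3 ≈ 16.667)
B(m, w) = -4 + m (B(m, w) = m - 1*4 = m - 4 = -4 + m)
(B(3, 5) + C)**2 = ((-4 + 3) + 50/3)**2 = (-1 + 50/3)**2 = (47/3)**2 = 2209/9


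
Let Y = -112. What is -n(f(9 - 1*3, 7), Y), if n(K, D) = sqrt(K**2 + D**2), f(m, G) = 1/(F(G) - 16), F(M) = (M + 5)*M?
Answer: -sqrt(58003457)/68 ≈ -112.00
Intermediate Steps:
F(M) = M*(5 + M) (F(M) = (5 + M)*M = M*(5 + M))
f(m, G) = 1/(-16 + G*(5 + G)) (f(m, G) = 1/(G*(5 + G) - 16) = 1/(-16 + G*(5 + G)))
n(K, D) = sqrt(D**2 + K**2)
-n(f(9 - 1*3, 7), Y) = -sqrt((-112)**2 + (1/(-16 + 7*(5 + 7)))**2) = -sqrt(12544 + (1/(-16 + 7*12))**2) = -sqrt(12544 + (1/(-16 + 84))**2) = -sqrt(12544 + (1/68)**2) = -sqrt(12544 + 1/4624) = -sqrt(58003457/4624) = -sqrt(58003457)/68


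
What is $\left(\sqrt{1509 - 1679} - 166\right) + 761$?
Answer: $595 + i \sqrt{170} \approx 595.0 + 13.038 i$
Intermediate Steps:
$\left(\sqrt{1509 - 1679} - 166\right) + 761 = \left(\sqrt{-170} - 166\right) + 761 = \left(i \sqrt{170} - 166\right) + 761 = \left(-166 + i \sqrt{170}\right) + 761 = 595 + i \sqrt{170}$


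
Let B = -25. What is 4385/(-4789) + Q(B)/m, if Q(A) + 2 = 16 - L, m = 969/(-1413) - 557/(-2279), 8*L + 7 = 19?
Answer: -26533771085/907553812 ≈ -29.237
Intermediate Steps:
L = 3/2 (L = -7/8 + (⅛)*19 = -7/8 + 19/8 = 3/2 ≈ 1.5000)
m = -473770/1073409 (m = 969*(-1/1413) - 557*(-1/2279) = -323/471 + 557/2279 = -473770/1073409 ≈ -0.44137)
Q(A) = 25/2 (Q(A) = -2 + (16 - 1*3/2) = -2 + (16 - 3/2) = -2 + 29/2 = 25/2)
4385/(-4789) + Q(B)/m = 4385/(-4789) + 25/(2*(-473770/1073409)) = 4385*(-1/4789) + (25/2)*(-1073409/473770) = -4385/4789 - 5367045/189508 = -26533771085/907553812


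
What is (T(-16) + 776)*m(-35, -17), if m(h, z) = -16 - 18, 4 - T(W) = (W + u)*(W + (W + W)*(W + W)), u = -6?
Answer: -780504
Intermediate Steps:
T(W) = 4 - (-6 + W)*(W + 4*W²) (T(W) = 4 - (W - 6)*(W + (W + W)*(W + W)) = 4 - (-6 + W)*(W + (2*W)*(2*W)) = 4 - (-6 + W)*(W + 4*W²))
m(h, z) = -34
(T(-16) + 776)*m(-35, -17) = ((4 - 4*(-16)³ + 6*(-16) + 23*(-16)²) + 776)*(-34) = ((4 - 4*(-4096) - 96 + 23*256) + 776)*(-34) = ((4 + 16384 - 96 + 5888) + 776)*(-34) = (22180 + 776)*(-34) = 22956*(-34) = -780504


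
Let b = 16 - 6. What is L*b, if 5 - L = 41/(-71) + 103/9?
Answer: -37490/639 ≈ -58.670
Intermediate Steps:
L = -3749/639 (L = 5 - (41/(-71) + 103/9) = 5 - (41*(-1/71) + 103*(⅑)) = 5 - (-41/71 + 103/9) = 5 - 1*6944/639 = 5 - 6944/639 = -3749/639 ≈ -5.8670)
b = 10
L*b = -3749/639*10 = -37490/639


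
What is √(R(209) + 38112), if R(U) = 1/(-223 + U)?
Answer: √7469938/14 ≈ 195.22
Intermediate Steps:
√(R(209) + 38112) = √(1/(-223 + 209) + 38112) = √(1/(-14) + 38112) = √(-1/14 + 38112) = √(533567/14) = √7469938/14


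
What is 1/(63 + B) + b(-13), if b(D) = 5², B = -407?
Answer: 8599/344 ≈ 24.997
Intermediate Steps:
b(D) = 25
1/(63 + B) + b(-13) = 1/(63 - 407) + 25 = 1/(-344) + 25 = -1/344 + 25 = 8599/344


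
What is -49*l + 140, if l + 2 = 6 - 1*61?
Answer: 2933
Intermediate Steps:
l = -57 (l = -2 + (6 - 1*61) = -2 + (6 - 61) = -2 - 55 = -57)
-49*l + 140 = -49*(-57) + 140 = 2793 + 140 = 2933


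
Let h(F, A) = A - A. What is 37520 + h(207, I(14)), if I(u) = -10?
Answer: 37520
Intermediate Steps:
h(F, A) = 0
37520 + h(207, I(14)) = 37520 + 0 = 37520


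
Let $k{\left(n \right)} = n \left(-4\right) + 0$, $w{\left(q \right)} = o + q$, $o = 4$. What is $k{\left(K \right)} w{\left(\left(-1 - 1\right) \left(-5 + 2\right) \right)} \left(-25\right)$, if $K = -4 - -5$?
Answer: $1000$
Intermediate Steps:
$w{\left(q \right)} = 4 + q$
$K = 1$ ($K = -4 + 5 = 1$)
$k{\left(n \right)} = - 4 n$ ($k{\left(n \right)} = - 4 n + 0 = - 4 n$)
$k{\left(K \right)} w{\left(\left(-1 - 1\right) \left(-5 + 2\right) \right)} \left(-25\right) = \left(-4\right) 1 \left(4 + \left(-1 - 1\right) \left(-5 + 2\right)\right) \left(-25\right) = - 4 \left(4 - -6\right) \left(-25\right) = - 4 \left(4 + 6\right) \left(-25\right) = \left(-4\right) 10 \left(-25\right) = \left(-40\right) \left(-25\right) = 1000$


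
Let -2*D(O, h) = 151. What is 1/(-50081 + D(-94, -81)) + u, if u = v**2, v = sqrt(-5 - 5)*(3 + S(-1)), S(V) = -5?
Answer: -4012522/100313 ≈ -40.000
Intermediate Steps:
D(O, h) = -151/2 (D(O, h) = -1/2*151 = -151/2)
v = -2*I*sqrt(10) (v = sqrt(-5 - 5)*(3 - 5) = sqrt(-10)*(-2) = (I*sqrt(10))*(-2) = -2*I*sqrt(10) ≈ -6.3246*I)
u = -40 (u = (-2*I*sqrt(10))**2 = -40)
1/(-50081 + D(-94, -81)) + u = 1/(-50081 - 151/2) - 40 = 1/(-100313/2) - 40 = -2/100313 - 40 = -4012522/100313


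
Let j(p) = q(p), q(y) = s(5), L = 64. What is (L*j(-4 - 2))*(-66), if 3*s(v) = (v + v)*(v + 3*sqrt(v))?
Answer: -70400 - 42240*sqrt(5) ≈ -1.6485e+5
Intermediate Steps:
s(v) = 2*v*(v + 3*sqrt(v))/3 (s(v) = ((v + v)*(v + 3*sqrt(v)))/3 = ((2*v)*(v + 3*sqrt(v)))/3 = (2*v*(v + 3*sqrt(v)))/3 = 2*v*(v + 3*sqrt(v))/3)
q(y) = 50/3 + 10*sqrt(5) (q(y) = 2*5**(3/2) + (2/3)*5**2 = 2*(5*sqrt(5)) + (2/3)*25 = 10*sqrt(5) + 50/3 = 50/3 + 10*sqrt(5))
j(p) = 50/3 + 10*sqrt(5)
(L*j(-4 - 2))*(-66) = (64*(50/3 + 10*sqrt(5)))*(-66) = (3200/3 + 640*sqrt(5))*(-66) = -70400 - 42240*sqrt(5)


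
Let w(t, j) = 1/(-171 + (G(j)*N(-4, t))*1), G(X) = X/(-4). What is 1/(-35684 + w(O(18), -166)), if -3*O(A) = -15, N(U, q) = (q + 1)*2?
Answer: -327/11668667 ≈ -2.8024e-5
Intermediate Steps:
N(U, q) = 2 + 2*q (N(U, q) = (1 + q)*2 = 2 + 2*q)
G(X) = -X/4 (G(X) = X*(-¼) = -X/4)
O(A) = 5 (O(A) = -⅓*(-15) = 5)
w(t, j) = 1/(-171 - j*(2 + 2*t)/4) (w(t, j) = 1/(-171 + ((-j/4)*(2 + 2*t))*1) = 1/(-171 - j*(2 + 2*t)/4*1) = 1/(-171 - j*(2 + 2*t)/4))
1/(-35684 + w(O(18), -166)) = 1/(-35684 + 2/(-342 - 1*(-166)*(1 + 5))) = 1/(-35684 + 2/(-342 - 1*(-166)*6)) = 1/(-35684 + 2/(-342 + 996)) = 1/(-35684 + 2/654) = 1/(-35684 + 2*(1/654)) = 1/(-35684 + 1/327) = 1/(-11668667/327) = -327/11668667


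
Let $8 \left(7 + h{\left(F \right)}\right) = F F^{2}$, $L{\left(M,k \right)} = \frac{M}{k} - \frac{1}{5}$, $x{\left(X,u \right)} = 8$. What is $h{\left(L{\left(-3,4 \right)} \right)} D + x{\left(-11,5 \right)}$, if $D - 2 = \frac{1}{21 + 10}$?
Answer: $- \frac{12784117}{1984000} \approx -6.4436$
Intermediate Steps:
$L{\left(M,k \right)} = - \frac{1}{5} + \frac{M}{k}$ ($L{\left(M,k \right)} = \frac{M}{k} - \frac{1}{5} = - \frac{1}{5} + \frac{M}{k}$)
$h{\left(F \right)} = -7 + \frac{F^{3}}{8}$ ($h{\left(F \right)} = -7 + \frac{F F^{2}}{8} = -7 + \frac{F^{3}}{8}$)
$D = \frac{63}{31}$ ($D = 2 + \frac{1}{21 + 10} = 2 + \frac{1}{31} = \frac{63}{31} \approx 2.0323$)
$h{\left(L{\left(-3,4 \right)} \right)} D + x{\left(-11,5 \right)} = \left(-7 + \frac{\left(\frac{-3 - \frac{4}{5}}{4}\right)^{3}}{8}\right) \frac{63}{31} + 8 = \left(-7 + \frac{\left(\frac{1}{4} \left(- \frac{19}{5}\right)\right)^{3}}{8}\right) \frac{63}{31} + 8 = \left(-7 + \frac{\left(- \frac{19}{20}\right)^{3}}{8}\right) \frac{63}{31} + 8 = \left(-7 + \frac{1}{8} \left(- \frac{6859}{8000}\right)\right) \frac{63}{31} + 8 = \left(-7 - \frac{6859}{64000}\right) \frac{63}{31} + 8 = \left(- \frac{454859}{64000}\right) \frac{63}{31} + 8 = - \frac{28656117}{1984000} + 8 = - \frac{12784117}{1984000}$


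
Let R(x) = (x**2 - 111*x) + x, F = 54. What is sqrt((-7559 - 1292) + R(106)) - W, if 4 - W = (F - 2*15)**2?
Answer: 572 + 5*I*sqrt(371) ≈ 572.0 + 96.307*I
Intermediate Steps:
R(x) = x**2 - 110*x
W = -572 (W = 4 - (54 - 2*15)**2 = 4 - (54 - 30)**2 = 4 - 1*24**2 = 4 - 1*576 = 4 - 576 = -572)
sqrt((-7559 - 1292) + R(106)) - W = sqrt((-7559 - 1292) + 106*(-110 + 106)) - 1*(-572) = sqrt(-8851 + 106*(-4)) + 572 = sqrt(-8851 - 424) + 572 = sqrt(-9275) + 572 = 5*I*sqrt(371) + 572 = 572 + 5*I*sqrt(371)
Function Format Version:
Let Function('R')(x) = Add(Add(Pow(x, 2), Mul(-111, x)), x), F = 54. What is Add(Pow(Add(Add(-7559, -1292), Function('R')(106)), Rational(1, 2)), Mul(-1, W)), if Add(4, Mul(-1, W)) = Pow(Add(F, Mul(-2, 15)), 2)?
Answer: Add(572, Mul(5, I, Pow(371, Rational(1, 2)))) ≈ Add(572.00, Mul(96.307, I))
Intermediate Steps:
Function('R')(x) = Add(Pow(x, 2), Mul(-110, x))
W = -572 (W = Add(4, Mul(-1, Pow(Add(54, Mul(-2, 15)), 2))) = Add(4, Mul(-1, Pow(Add(54, -30), 2))) = Add(4, Mul(-1, Pow(24, 2))) = Add(4, Mul(-1, 576)) = Add(4, -576) = -572)
Add(Pow(Add(Add(-7559, -1292), Function('R')(106)), Rational(1, 2)), Mul(-1, W)) = Add(Pow(Add(Add(-7559, -1292), Mul(106, Add(-110, 106))), Rational(1, 2)), Mul(-1, -572)) = Add(Pow(Add(-8851, Mul(106, -4)), Rational(1, 2)), 572) = Add(Pow(Add(-8851, -424), Rational(1, 2)), 572) = Add(Pow(-9275, Rational(1, 2)), 572) = Add(Mul(5, I, Pow(371, Rational(1, 2))), 572) = Add(572, Mul(5, I, Pow(371, Rational(1, 2))))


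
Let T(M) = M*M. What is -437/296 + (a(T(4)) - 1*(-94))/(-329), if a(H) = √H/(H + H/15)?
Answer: -1373331/779072 ≈ -1.7628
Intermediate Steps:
T(M) = M²
a(H) = 15/(16*√H) (a(H) = √H/(H + H*(1/15)) = √H/(H + H/15) = √H/((16*H/15)) = (15/(16*H))*√H = 15/(16*√H))
-437/296 + (a(T(4)) - 1*(-94))/(-329) = -437/296 + (15/(16*√(4²)) - 1*(-94))/(-329) = -437*1/296 + (15/(16*√16) + 94)*(-1/329) = -437/296 + ((15/16)*(¼) + 94)*(-1/329) = -437/296 + (15/64 + 94)*(-1/329) = -437/296 + (6031/64)*(-1/329) = -437/296 - 6031/21056 = -1373331/779072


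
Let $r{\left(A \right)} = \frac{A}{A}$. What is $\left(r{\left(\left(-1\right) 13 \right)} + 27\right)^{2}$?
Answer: $784$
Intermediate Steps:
$r{\left(A \right)} = 1$
$\left(r{\left(\left(-1\right) 13 \right)} + 27\right)^{2} = \left(1 + 27\right)^{2} = 28^{2} = 784$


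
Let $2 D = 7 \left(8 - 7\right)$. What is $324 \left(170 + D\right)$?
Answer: $56214$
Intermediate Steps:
$D = \frac{7}{2}$ ($D = \frac{7 \left(8 - 7\right)}{2} = \frac{7 \cdot 1}{2} = \frac{1}{2} \cdot 7 = \frac{7}{2} \approx 3.5$)
$324 \left(170 + D\right) = 324 \left(170 + \frac{7}{2}\right) = 324 \cdot \frac{347}{2} = 56214$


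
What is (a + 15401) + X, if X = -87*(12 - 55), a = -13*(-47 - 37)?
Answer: 20234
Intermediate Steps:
a = 1092 (a = -13*(-84) = 1092)
X = 3741 (X = -87*(-43) = 3741)
(a + 15401) + X = (1092 + 15401) + 3741 = 16493 + 3741 = 20234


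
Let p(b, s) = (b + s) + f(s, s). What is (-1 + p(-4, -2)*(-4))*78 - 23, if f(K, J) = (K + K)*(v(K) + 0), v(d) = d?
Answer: -725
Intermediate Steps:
f(K, J) = 2*K**2 (f(K, J) = (K + K)*(K + 0) = (2*K)*K = 2*K**2)
p(b, s) = b + s + 2*s**2 (p(b, s) = (b + s) + 2*s**2 = b + s + 2*s**2)
(-1 + p(-4, -2)*(-4))*78 - 23 = (-1 + (-4 - 2 + 2*(-2)**2)*(-4))*78 - 23 = (-1 + (-4 - 2 + 2*4)*(-4))*78 - 23 = (-1 + (-4 - 2 + 8)*(-4))*78 - 23 = (-1 + 2*(-4))*78 - 23 = (-1 - 8)*78 - 23 = -9*78 - 23 = -702 - 23 = -725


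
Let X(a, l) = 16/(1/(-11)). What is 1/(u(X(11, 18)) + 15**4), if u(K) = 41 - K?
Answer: 1/50842 ≈ 1.9669e-5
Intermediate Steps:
X(a, l) = -176 (X(a, l) = 16/(-1/11) = 16*(-11) = -176)
1/(u(X(11, 18)) + 15**4) = 1/((41 - 1*(-176)) + 15**4) = 1/((41 + 176) + 50625) = 1/(217 + 50625) = 1/50842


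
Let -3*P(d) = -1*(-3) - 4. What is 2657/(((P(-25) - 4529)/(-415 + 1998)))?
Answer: -12618093/13586 ≈ -928.76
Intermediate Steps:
P(d) = 1/3 (P(d) = -(-1*(-3) - 4)/3 = -(3 - 4)/3 = -1/3*(-1) = 1/3)
2657/(((P(-25) - 4529)/(-415 + 1998))) = 2657/(((1/3 - 4529)/(-415 + 1998))) = 2657/((-13586/3/1583)) = 2657/((-13586/3*1/1583)) = 2657/(-13586/4749) = 2657*(-4749/13586) = -12618093/13586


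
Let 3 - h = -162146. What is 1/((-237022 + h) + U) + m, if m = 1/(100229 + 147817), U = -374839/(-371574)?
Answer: -64346959141/6900760087546098 ≈ -9.3246e-6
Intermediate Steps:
h = 162149 (h = 3 - 1*(-162146) = 3 + 162146 = 162149)
U = 374839/371574 (U = -374839*(-1/371574) = 374839/371574 ≈ 1.0088)
m = 1/248046 ≈ 4.0315e-6
1/((-237022 + h) + U) + m = 1/((-237022 + 162149) + 374839/371574) + 1/248046 = 1/(-74873 + 374839/371574) + 1/248046 = 1/(-27820485263/371574) + 1/248046 = -371574/27820485263 + 1/248046 = -64346959141/6900760087546098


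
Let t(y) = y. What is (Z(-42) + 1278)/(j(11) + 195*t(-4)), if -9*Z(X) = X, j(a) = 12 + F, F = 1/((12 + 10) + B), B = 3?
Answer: -96200/57597 ≈ -1.6702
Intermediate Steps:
F = 1/25 (F = 1/((12 + 10) + 3) = 1/(22 + 3) = 1/25 ≈ 0.040000)
j(a) = 301/25 (j(a) = 12 + 1/25 = 301/25)
Z(X) = -X/9
(Z(-42) + 1278)/(j(11) + 195*t(-4)) = (-⅑*(-42) + 1278)/(301/25 + 195*(-4)) = (14/3 + 1278)/(301/25 - 780) = 3848/(3*(-19199/25)) = (3848/3)*(-25/19199) = -96200/57597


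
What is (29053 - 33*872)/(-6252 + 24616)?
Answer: 277/18364 ≈ 0.015084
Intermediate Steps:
(29053 - 33*872)/(-6252 + 24616) = (29053 - 28776)/18364 = 277*(1/18364) = 277/18364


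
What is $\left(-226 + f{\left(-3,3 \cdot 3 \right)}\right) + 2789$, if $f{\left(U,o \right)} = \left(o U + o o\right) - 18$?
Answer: $2599$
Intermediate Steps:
$f{\left(U,o \right)} = -18 + o^{2} + U o$ ($f{\left(U,o \right)} = \left(U o + o^{2}\right) - 18 = \left(o^{2} + U o\right) - 18 = -18 + o^{2} + U o$)
$\left(-226 + f{\left(-3,3 \cdot 3 \right)}\right) + 2789 = \left(-226 - \left(18 - 81 + 3 \cdot 3 \cdot 3\right)\right) + 2789 = \left(-226 - \left(45 - 81\right)\right) + 2789 = \left(-226 - -36\right) + 2789 = \left(-226 + 36\right) + 2789 = -190 + 2789 = 2599$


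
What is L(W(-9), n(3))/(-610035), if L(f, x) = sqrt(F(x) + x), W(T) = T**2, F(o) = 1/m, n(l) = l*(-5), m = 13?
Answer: -I*sqrt(2522)/7930455 ≈ -6.3325e-6*I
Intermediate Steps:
n(l) = -5*l
F(o) = 1/13
L(f, x) = sqrt(1/13 + x)
L(W(-9), n(3))/(-610035) = (sqrt(13 + 169*(-5*3))/13)/(-610035) = (sqrt(13 + 169*(-15))/13)*(-1/610035) = (sqrt(13 - 2535)/13)*(-1/610035) = (sqrt(-2522)/13)*(-1/610035) = ((I*sqrt(2522))/13)*(-1/610035) = (I*sqrt(2522)/13)*(-1/610035) = -I*sqrt(2522)/7930455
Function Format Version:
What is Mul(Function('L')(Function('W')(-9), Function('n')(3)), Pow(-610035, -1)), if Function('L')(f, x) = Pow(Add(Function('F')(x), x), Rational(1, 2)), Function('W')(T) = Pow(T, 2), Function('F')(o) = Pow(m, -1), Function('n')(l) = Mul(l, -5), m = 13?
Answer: Mul(Rational(-1, 7930455), I, Pow(2522, Rational(1, 2))) ≈ Mul(-6.3325e-6, I)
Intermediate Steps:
Function('n')(l) = Mul(-5, l)
Function('F')(o) = Rational(1, 13) (Function('F')(o) = Pow(13, -1) = Rational(1, 13))
Function('L')(f, x) = Pow(Add(Rational(1, 13), x), Rational(1, 2))
Mul(Function('L')(Function('W')(-9), Function('n')(3)), Pow(-610035, -1)) = Mul(Mul(Rational(1, 13), Pow(Add(13, Mul(169, Mul(-5, 3))), Rational(1, 2))), Pow(-610035, -1)) = Mul(Mul(Rational(1, 13), Pow(Add(13, Mul(169, -15)), Rational(1, 2))), Rational(-1, 610035)) = Mul(Mul(Rational(1, 13), Pow(Add(13, -2535), Rational(1, 2))), Rational(-1, 610035)) = Mul(Mul(Rational(1, 13), Pow(-2522, Rational(1, 2))), Rational(-1, 610035)) = Mul(Mul(Rational(1, 13), Mul(I, Pow(2522, Rational(1, 2)))), Rational(-1, 610035)) = Mul(Mul(Rational(1, 13), I, Pow(2522, Rational(1, 2))), Rational(-1, 610035)) = Mul(Rational(-1, 7930455), I, Pow(2522, Rational(1, 2)))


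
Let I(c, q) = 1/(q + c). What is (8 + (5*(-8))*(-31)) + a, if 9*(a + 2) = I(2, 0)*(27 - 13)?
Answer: 11221/9 ≈ 1246.8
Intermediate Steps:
I(c, q) = 1/(c + q)
a = -11/9 (a = -2 + ((27 - 13)/(2 + 0))/9 = -2 + (14/2)/9 = -2 + ((1/2)*14)/9 = -2 + (1/9)*7 = -2 + 7/9 = -11/9 ≈ -1.2222)
(8 + (5*(-8))*(-31)) + a = (8 + (5*(-8))*(-31)) - 11/9 = (8 - 40*(-31)) - 11/9 = (8 + 1240) - 11/9 = 1248 - 11/9 = 11221/9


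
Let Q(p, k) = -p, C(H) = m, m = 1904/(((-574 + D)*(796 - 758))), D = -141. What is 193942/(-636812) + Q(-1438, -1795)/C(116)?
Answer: -1555056689943/75780628 ≈ -20521.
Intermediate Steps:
m = -952/13585 (m = 1904/(((-574 - 141)*(796 - 758))) = 1904/((-715*38)) = 1904/(-27170) = 1904*(-1/27170) = -952/13585 ≈ -0.070077)
C(H) = -952/13585
193942/(-636812) + Q(-1438, -1795)/C(116) = 193942/(-636812) + (-1*(-1438))/(-952/13585) = 193942*(-1/636812) + 1438*(-13585/952) = -96971/318406 - 9767615/476 = -1555056689943/75780628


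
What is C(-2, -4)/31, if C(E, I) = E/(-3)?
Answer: 2/93 ≈ 0.021505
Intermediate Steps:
C(E, I) = -E/3 (C(E, I) = E*(-1/3) = -E/3)
C(-2, -4)/31 = (-1/3*(-2))/31 = (1/31)*(2/3) = 2/93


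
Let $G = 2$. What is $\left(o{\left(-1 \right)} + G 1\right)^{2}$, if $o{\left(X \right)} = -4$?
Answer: $4$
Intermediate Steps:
$\left(o{\left(-1 \right)} + G 1\right)^{2} = \left(-4 + 2 \cdot 1\right)^{2} = \left(-4 + 2\right)^{2} = \left(-2\right)^{2} = 4$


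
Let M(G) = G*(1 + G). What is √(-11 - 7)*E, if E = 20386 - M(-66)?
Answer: 48288*I*√2 ≈ 68290.0*I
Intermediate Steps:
E = 16096 (E = 20386 - (-66)*(1 - 66) = 20386 - (-66)*(-65) = 20386 - 1*4290 = 20386 - 4290 = 16096)
√(-11 - 7)*E = √(-11 - 7)*16096 = √(-18)*16096 = (3*I*√2)*16096 = 48288*I*√2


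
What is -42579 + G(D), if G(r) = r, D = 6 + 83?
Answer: -42490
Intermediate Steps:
D = 89
-42579 + G(D) = -42579 + 89 = -42490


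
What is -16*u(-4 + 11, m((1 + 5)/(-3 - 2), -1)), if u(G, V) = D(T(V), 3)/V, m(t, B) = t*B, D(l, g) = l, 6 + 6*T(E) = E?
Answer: 32/3 ≈ 10.667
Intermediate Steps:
T(E) = -1 + E/6
m(t, B) = B*t
u(G, V) = (-1 + V/6)/V
-16*u(-4 + 11, m((1 + 5)/(-3 - 2), -1)) = -8*(-6 - (1 + 5)/(-3 - 2))/(3*((-(1 + 5)/(-3 - 2)))) = -8*(-6 - 6/(-5))/(3*((-6/(-5)))) = -8*(-6 - 6*(-1)/5)/(3*((-6*(-1)/5))) = -8*(-6 - 1*(-6/5))/(3*((-1*(-6/5)))) = -8*(-6 + 6/5)/(3*6/5) = -8*5*(-24)/(3*6*5) = -16*(-⅔) = 32/3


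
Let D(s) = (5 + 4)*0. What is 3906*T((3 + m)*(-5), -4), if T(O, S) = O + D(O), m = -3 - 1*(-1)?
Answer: -19530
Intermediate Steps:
m = -2 (m = -3 + 1 = -2)
D(s) = 0 (D(s) = 9*0 = 0)
T(O, S) = O (T(O, S) = O + 0 = O)
3906*T((3 + m)*(-5), -4) = 3906*((3 - 2)*(-5)) = 3906*(1*(-5)) = 3906*(-5) = -19530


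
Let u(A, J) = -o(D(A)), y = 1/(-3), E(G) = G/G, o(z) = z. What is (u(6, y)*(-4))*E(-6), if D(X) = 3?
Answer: 12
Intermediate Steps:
E(G) = 1
y = -⅓ ≈ -0.33333
u(A, J) = -3 (u(A, J) = -1*3 = -3)
(u(6, y)*(-4))*E(-6) = -3*(-4)*1 = 12*1 = 12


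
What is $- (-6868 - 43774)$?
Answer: $50642$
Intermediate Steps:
$- (-6868 - 43774) = \left(-1\right) \left(-50642\right) = 50642$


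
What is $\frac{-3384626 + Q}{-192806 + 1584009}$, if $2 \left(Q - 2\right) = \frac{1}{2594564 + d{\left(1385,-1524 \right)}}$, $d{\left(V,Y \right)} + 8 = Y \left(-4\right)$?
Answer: $- \frac{17604458349695}{7236069728712} \approx -2.4329$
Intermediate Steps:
$d{\left(V,Y \right)} = -8 - 4 Y$ ($d{\left(V,Y \right)} = -8 + Y \left(-4\right) = -8 - 4 Y$)
$Q = \frac{10402609}{5201304}$ ($Q = 2 + \frac{1}{2 \left(2594564 - -6088\right)} = 2 + \frac{1}{2 \left(2594564 + \left(-8 + 6096\right)\right)} = 2 + \frac{1}{2 \left(2594564 + 6088\right)} = 2 + \frac{1}{2 \cdot 2600652} = 2 + \frac{1}{2} \cdot \frac{1}{2600652} = 2 + \frac{1}{5201304} = \frac{10402609}{5201304} \approx 2.0$)
$\frac{-3384626 + Q}{-192806 + 1584009} = \frac{-3384626 + \frac{10402609}{5201304}}{-192806 + 1584009} = - \frac{17604458349695}{5201304 \cdot 1391203} = \left(- \frac{17604458349695}{5201304}\right) \frac{1}{1391203} = - \frac{17604458349695}{7236069728712}$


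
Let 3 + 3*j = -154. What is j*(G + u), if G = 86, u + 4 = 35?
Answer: -6123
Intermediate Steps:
j = -157/3 (j = -1 + (1/3)*(-154) = -1 - 154/3 = -157/3 ≈ -52.333)
u = 31 (u = -4 + 35 = 31)
j*(G + u) = -157*(86 + 31)/3 = -157/3*117 = -6123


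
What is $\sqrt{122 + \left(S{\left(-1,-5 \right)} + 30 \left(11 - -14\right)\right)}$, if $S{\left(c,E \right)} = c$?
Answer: $\sqrt{871} \approx 29.513$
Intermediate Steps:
$\sqrt{122 + \left(S{\left(-1,-5 \right)} + 30 \left(11 - -14\right)\right)} = \sqrt{122 - \left(1 - 30 \left(11 - -14\right)\right)} = \sqrt{122 - \left(1 - 30 \left(11 + 14\right)\right)} = \sqrt{122 + \left(-1 + 30 \cdot 25\right)} = \sqrt{122 + \left(-1 + 750\right)} = \sqrt{122 + 749} = \sqrt{871}$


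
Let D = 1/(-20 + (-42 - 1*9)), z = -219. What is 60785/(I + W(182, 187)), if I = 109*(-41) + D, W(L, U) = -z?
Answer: -4315735/301751 ≈ -14.302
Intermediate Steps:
W(L, U) = 219 (W(L, U) = -1*(-219) = 219)
D = -1/71 (D = 1/(-20 + (-42 - 9)) = 1/(-20 - 51) = 1/(-71) = -1/71 ≈ -0.014085)
I = -317300/71 (I = 109*(-41) - 1/71 = -4469 - 1/71 = -317300/71 ≈ -4469.0)
60785/(I + W(182, 187)) = 60785/(-317300/71 + 219) = 60785/(-301751/71) = 60785*(-71/301751) = -4315735/301751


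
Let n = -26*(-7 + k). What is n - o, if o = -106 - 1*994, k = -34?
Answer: 2166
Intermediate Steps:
n = 1066 (n = -26*(-7 - 34) = -26*(-41) = 1066)
o = -1100 (o = -106 - 994 = -1100)
n - o = 1066 - 1*(-1100) = 1066 + 1100 = 2166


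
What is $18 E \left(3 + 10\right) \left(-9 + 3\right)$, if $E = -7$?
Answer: $9828$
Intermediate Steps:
$18 E \left(3 + 10\right) \left(-9 + 3\right) = 18 \left(-7\right) \left(3 + 10\right) \left(-9 + 3\right) = - 126 \cdot 13 \left(-6\right) = \left(-126\right) \left(-78\right) = 9828$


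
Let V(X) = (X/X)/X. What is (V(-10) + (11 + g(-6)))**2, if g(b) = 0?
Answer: 11881/100 ≈ 118.81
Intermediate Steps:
V(X) = 1/X
(V(-10) + (11 + g(-6)))**2 = (1/(-10) + (11 + 0))**2 = (-1/10 + 11)**2 = (109/10)**2 = 11881/100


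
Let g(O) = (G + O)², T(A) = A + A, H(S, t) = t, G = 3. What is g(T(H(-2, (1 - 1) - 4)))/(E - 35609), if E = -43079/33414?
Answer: -167070/237976441 ≈ -0.00070204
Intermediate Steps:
E = -43079/33414 (E = -43079*1/33414 = -43079/33414 ≈ -1.2892)
T(A) = 2*A
g(O) = (3 + O)²
g(T(H(-2, (1 - 1) - 4)))/(E - 35609) = (3 + 2*((1 - 1) - 4))²/(-43079/33414 - 35609) = (3 + 2*(0 - 4))²/(-1189882205/33414) = (3 + 2*(-4))²*(-33414/1189882205) = (3 - 8)²*(-33414/1189882205) = (-5)²*(-33414/1189882205) = 25*(-33414/1189882205) = -167070/237976441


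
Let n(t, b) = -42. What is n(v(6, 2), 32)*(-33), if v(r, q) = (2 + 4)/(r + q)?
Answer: 1386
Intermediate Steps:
v(r, q) = 6/(q + r)
n(v(6, 2), 32)*(-33) = -42*(-33) = 1386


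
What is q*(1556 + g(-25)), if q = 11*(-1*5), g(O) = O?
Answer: -84205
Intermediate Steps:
q = -55 (q = 11*(-5) = -55)
q*(1556 + g(-25)) = -55*(1556 - 25) = -55*1531 = -84205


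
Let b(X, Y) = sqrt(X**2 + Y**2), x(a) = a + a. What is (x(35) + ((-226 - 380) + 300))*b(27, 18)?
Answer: -2124*sqrt(13) ≈ -7658.2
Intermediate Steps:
x(a) = 2*a
(x(35) + ((-226 - 380) + 300))*b(27, 18) = (2*35 + ((-226 - 380) + 300))*sqrt(27**2 + 18**2) = (70 + (-606 + 300))*sqrt(729 + 324) = (70 - 306)*sqrt(1053) = -2124*sqrt(13)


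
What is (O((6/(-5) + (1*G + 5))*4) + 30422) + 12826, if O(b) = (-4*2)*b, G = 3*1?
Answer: 215152/5 ≈ 43030.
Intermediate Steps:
G = 3
O(b) = -8*b
(O((6/(-5) + (1*G + 5))*4) + 30422) + 12826 = (-8*(6/(-5) + (1*3 + 5))*4 + 30422) + 12826 = (-8*(6*(-1/5) + (3 + 5))*4 + 30422) + 12826 = (-8*(-6/5 + 8)*4 + 30422) + 12826 = (-272*4/5 + 30422) + 12826 = (-8*136/5 + 30422) + 12826 = (-1088/5 + 30422) + 12826 = 151022/5 + 12826 = 215152/5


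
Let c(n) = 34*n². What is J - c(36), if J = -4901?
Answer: -48965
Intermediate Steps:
J - c(36) = -4901 - 34*36² = -4901 - 34*1296 = -4901 - 1*44064 = -4901 - 44064 = -48965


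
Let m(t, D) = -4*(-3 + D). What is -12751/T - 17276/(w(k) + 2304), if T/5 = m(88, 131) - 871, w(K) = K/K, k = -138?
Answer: -39077/6915 ≈ -5.6510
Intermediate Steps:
m(t, D) = 12 - 4*D
w(K) = 1
T = -6915 (T = 5*((12 - 4*131) - 871) = 5*((12 - 524) - 871) = 5*(-512 - 871) = 5*(-1383) = -6915)
-12751/T - 17276/(w(k) + 2304) = -12751/(-6915) - 17276/(1 + 2304) = -12751*(-1/6915) - 17276/2305 = 12751/6915 - 17276*1/2305 = 12751/6915 - 17276/2305 = -39077/6915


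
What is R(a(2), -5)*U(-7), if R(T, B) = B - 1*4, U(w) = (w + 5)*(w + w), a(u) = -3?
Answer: -252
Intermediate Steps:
U(w) = 2*w*(5 + w) (U(w) = (5 + w)*(2*w) = 2*w*(5 + w))
R(T, B) = -4 + B (R(T, B) = B - 4 = -4 + B)
R(a(2), -5)*U(-7) = (-4 - 5)*(2*(-7)*(5 - 7)) = -18*(-7)*(-2) = -9*28 = -252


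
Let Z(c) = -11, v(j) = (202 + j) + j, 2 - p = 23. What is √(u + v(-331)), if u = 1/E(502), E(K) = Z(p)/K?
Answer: 3*I*√6798/11 ≈ 22.486*I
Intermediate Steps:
p = -21 (p = 2 - 1*23 = 2 - 23 = -21)
v(j) = 202 + 2*j
E(K) = -11/K
u = -502/11 (u = 1/(-11/502) = -502/11 ≈ -45.636)
√(u + v(-331)) = √(-502/11 + (202 + 2*(-331))) = √(-502/11 + (202 - 662)) = √(-502/11 - 460) = √(-5562/11) = 3*I*√6798/11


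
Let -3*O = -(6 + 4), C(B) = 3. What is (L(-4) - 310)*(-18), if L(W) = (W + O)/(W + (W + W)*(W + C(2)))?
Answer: 5583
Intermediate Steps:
O = 10/3 (O = -(-1)*(6 + 4)/3 = -(-1)*10/3 = -1/3*(-10) = 10/3 ≈ 3.3333)
L(W) = (10/3 + W)/(W + 2*W*(3 + W)) (L(W) = (W + 10/3)/(W + (W + W)*(W + 3)) = (10/3 + W)/(W + (2*W)*(3 + W)) = (10/3 + W)/(W + 2*W*(3 + W)))
(L(-4) - 310)*(-18) = ((10/3 - 4)/((-4)*(7 + 2*(-4))) - 310)*(-18) = (-1/4*(-2/3)/(7 - 8) - 310)*(-18) = (-1/4*(-2/3)/(-1) - 310)*(-18) = (-1/4*(-1)*(-2/3) - 310)*(-18) = (-1/6 - 310)*(-18) = -1861/6*(-18) = 5583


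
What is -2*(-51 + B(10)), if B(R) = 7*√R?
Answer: 102 - 14*√10 ≈ 57.728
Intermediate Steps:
-2*(-51 + B(10)) = -2*(-51 + 7*√10) = 102 - 14*√10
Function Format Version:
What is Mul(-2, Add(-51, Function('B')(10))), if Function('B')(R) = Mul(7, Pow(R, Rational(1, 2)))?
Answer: Add(102, Mul(-14, Pow(10, Rational(1, 2)))) ≈ 57.728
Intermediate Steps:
Mul(-2, Add(-51, Function('B')(10))) = Mul(-2, Add(-51, Mul(7, Pow(10, Rational(1, 2))))) = Add(102, Mul(-14, Pow(10, Rational(1, 2))))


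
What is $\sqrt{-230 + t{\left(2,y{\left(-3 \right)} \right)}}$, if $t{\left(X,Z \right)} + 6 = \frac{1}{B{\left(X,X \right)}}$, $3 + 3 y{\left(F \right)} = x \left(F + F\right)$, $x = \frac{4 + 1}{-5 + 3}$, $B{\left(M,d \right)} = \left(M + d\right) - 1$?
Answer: $\frac{i \sqrt{2121}}{3} \approx 15.351 i$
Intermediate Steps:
$B{\left(M,d \right)} = -1 + M + d$
$x = - \frac{5}{2}$ ($x = \frac{5}{-2} = 5 \left(- \frac{1}{2}\right) = - \frac{5}{2} \approx -2.5$)
$y{\left(F \right)} = -1 - \frac{5 F}{3}$ ($y{\left(F \right)} = -1 + \frac{\left(- \frac{5}{2}\right) \left(F + F\right)}{3} = -1 + \frac{\left(- \frac{5}{2}\right) 2 F}{3} = -1 + \frac{\left(-5\right) F}{3} = -1 - \frac{5 F}{3}$)
$t{\left(X,Z \right)} = -6 + \frac{1}{-1 + 2 X}$ ($t{\left(X,Z \right)} = -6 + \frac{1}{-1 + X + X} = -6 + \frac{1}{-1 + 2 X}$)
$\sqrt{-230 + t{\left(2,y{\left(-3 \right)} \right)}} = \sqrt{-230 + \frac{7 - 24}{-1 + 2 \cdot 2}} = \sqrt{-230 + \frac{7 - 24}{-1 + 4}} = \sqrt{-230 + \frac{1}{3} \left(-17\right)} = \sqrt{-230 - \frac{17}{3}} = \sqrt{- \frac{707}{3}} = \frac{i \sqrt{2121}}{3}$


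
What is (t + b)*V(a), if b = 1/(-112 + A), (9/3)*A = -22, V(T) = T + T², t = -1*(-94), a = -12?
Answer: 2220834/179 ≈ 12407.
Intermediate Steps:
t = 94
A = -22/3 (A = (⅓)*(-22) = -22/3 ≈ -7.3333)
b = -3/358 (b = 1/(-112 - 22/3) = 1/(-358/3) = -3/358 ≈ -0.0083799)
(t + b)*V(a) = (94 - 3/358)*(-12*(1 - 12)) = 33649*(-12*(-11))/358 = (33649/358)*132 = 2220834/179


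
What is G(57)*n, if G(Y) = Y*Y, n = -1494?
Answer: -4854006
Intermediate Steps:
G(Y) = Y²
G(57)*n = 57²*(-1494) = 3249*(-1494) = -4854006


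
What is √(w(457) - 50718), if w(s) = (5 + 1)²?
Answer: I*√50682 ≈ 225.13*I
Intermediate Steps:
w(s) = 36 (w(s) = 6² = 36)
√(w(457) - 50718) = √(36 - 50718) = √(-50682) = I*√50682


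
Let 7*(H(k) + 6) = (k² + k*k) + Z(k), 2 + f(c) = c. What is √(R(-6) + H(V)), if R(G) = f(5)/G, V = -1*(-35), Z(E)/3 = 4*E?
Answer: √1614/2 ≈ 20.087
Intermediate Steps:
Z(E) = 12*E (Z(E) = 3*(4*E) = 12*E)
f(c) = -2 + c
V = 35
R(G) = 3/G (R(G) = (-2 + 5)/G = 3/G)
H(k) = -6 + 2*k²/7 + 12*k/7 (H(k) = -6 + ((k² + k*k) + 12*k)/7 = -6 + ((k² + k²) + 12*k)/7 = -6 + (2*k² + 12*k)/7 = -6 + (2*k²/7 + 12*k/7) = -6 + 2*k²/7 + 12*k/7)
√(R(-6) + H(V)) = √(3/(-6) + (-6 + (2/7)*35² + (12/7)*35)) = √(3*(-⅙) + (-6 + (2/7)*1225 + 60)) = √(-½ + (-6 + 350 + 60)) = √(-½ + 404) = √(807/2) = √1614/2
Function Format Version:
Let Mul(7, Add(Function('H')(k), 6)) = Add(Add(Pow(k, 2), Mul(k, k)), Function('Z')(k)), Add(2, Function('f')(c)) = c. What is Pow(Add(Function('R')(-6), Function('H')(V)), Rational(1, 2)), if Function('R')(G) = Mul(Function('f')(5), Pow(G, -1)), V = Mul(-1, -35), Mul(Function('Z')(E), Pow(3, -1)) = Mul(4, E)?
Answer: Mul(Rational(1, 2), Pow(1614, Rational(1, 2))) ≈ 20.087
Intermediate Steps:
Function('Z')(E) = Mul(12, E) (Function('Z')(E) = Mul(3, Mul(4, E)) = Mul(12, E))
Function('f')(c) = Add(-2, c)
V = 35
Function('R')(G) = Mul(3, Pow(G, -1)) (Function('R')(G) = Mul(Add(-2, 5), Pow(G, -1)) = Mul(3, Pow(G, -1)))
Function('H')(k) = Add(-6, Mul(Rational(2, 7), Pow(k, 2)), Mul(Rational(12, 7), k)) (Function('H')(k) = Add(-6, Mul(Rational(1, 7), Add(Add(Pow(k, 2), Mul(k, k)), Mul(12, k)))) = Add(-6, Mul(Rational(1, 7), Add(Add(Pow(k, 2), Pow(k, 2)), Mul(12, k)))) = Add(-6, Mul(Rational(1, 7), Add(Mul(2, Pow(k, 2)), Mul(12, k)))) = Add(-6, Add(Mul(Rational(2, 7), Pow(k, 2)), Mul(Rational(12, 7), k))) = Add(-6, Mul(Rational(2, 7), Pow(k, 2)), Mul(Rational(12, 7), k)))
Pow(Add(Function('R')(-6), Function('H')(V)), Rational(1, 2)) = Pow(Add(Mul(3, Pow(-6, -1)), Add(-6, Mul(Rational(2, 7), Pow(35, 2)), Mul(Rational(12, 7), 35))), Rational(1, 2)) = Pow(Add(Mul(3, Rational(-1, 6)), Add(-6, Mul(Rational(2, 7), 1225), 60)), Rational(1, 2)) = Pow(Add(Rational(-1, 2), Add(-6, 350, 60)), Rational(1, 2)) = Pow(Add(Rational(-1, 2), 404), Rational(1, 2)) = Pow(Rational(807, 2), Rational(1, 2)) = Mul(Rational(1, 2), Pow(1614, Rational(1, 2)))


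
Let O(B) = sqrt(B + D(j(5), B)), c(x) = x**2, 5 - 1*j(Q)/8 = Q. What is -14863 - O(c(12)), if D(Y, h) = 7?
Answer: -14863 - sqrt(151) ≈ -14875.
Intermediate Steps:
j(Q) = 40 - 8*Q
O(B) = sqrt(7 + B) (O(B) = sqrt(B + 7) = sqrt(7 + B))
-14863 - O(c(12)) = -14863 - sqrt(7 + 12**2) = -14863 - sqrt(7 + 144) = -14863 - sqrt(151)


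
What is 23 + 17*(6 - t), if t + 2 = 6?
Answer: 57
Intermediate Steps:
t = 4 (t = -2 + 6 = 4)
23 + 17*(6 - t) = 23 + 17*(6 - 1*4) = 23 + 17*(6 - 4) = 23 + 17*2 = 23 + 34 = 57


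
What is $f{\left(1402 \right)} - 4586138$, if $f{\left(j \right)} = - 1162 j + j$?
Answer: $-6213860$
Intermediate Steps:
$f{\left(j \right)} = - 1161 j$
$f{\left(1402 \right)} - 4586138 = \left(-1161\right) 1402 - 4586138 = -1627722 - 4586138 = -6213860$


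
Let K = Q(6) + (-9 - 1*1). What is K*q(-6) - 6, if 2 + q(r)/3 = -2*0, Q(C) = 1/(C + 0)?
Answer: 53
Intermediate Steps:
Q(C) = 1/C
q(r) = -6 (q(r) = -6 + 3*(-2*0) = -6 + 3*0 = -6 + 0 = -6)
K = -59/6 (K = 1/6 + (-9 - 1*1) = ⅙ + (-9 - 1) = ⅙ - 10 = -59/6 ≈ -9.8333)
K*q(-6) - 6 = -59/6*(-6) - 6 = 59 - 6 = 53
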